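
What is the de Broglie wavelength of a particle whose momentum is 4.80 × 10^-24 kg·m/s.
1.38 × 10^-10 m

Using the de Broglie relation λ = h/p:

λ = h/p
λ = (6.626 × 10^-34 J·s) / (4.80 × 10^-24 kg·m/s)
λ = 1.38 × 10^-10 m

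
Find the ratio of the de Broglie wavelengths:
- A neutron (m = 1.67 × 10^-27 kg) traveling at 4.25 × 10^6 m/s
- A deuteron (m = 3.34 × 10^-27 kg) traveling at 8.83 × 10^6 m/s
λ₁/λ₂ = 4.16

Using λ = h/(mv):

λ₁ = h/(m₁v₁) = 9.34 × 10^-14 m
λ₂ = h/(m₂v₂) = 2.25 × 10^-14 m

Ratio λ₁/λ₂ = (m₂v₂)/(m₁v₁)
         = (3.34 × 10^-27 kg × 8.83 × 10^6 m/s) / (1.67 × 10^-27 kg × 4.25 × 10^6 m/s)
         = 4.16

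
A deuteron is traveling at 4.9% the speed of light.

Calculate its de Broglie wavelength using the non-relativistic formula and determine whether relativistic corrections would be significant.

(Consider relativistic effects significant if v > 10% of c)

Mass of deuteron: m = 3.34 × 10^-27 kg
No, relativistic corrections are not needed.

Using the non-relativistic de Broglie formula λ = h/(mv):

v = 4.9% × c = 1.469 × 10^7 m/s

λ = h/(mv)
λ = (6.626 × 10^-34 J·s) / (3.34 × 10^-27 kg × 1.469 × 10^7 m/s)
λ = 1.35 × 10^-14 m

Since v = 4.9% of c < 10% of c, relativistic corrections are NOT significant and this non-relativistic result is a good approximation.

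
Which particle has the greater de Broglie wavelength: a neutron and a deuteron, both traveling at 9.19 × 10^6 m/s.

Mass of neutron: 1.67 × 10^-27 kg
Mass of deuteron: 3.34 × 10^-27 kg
The neutron has the longer wavelength.

Using λ = h/(mv), since both particles have the same velocity, the wavelength depends only on mass.

For neutron: λ₁ = h/(m₁v) = 4.32 × 10^-14 m
For deuteron: λ₂ = h/(m₂v) = 2.16 × 10^-14 m

Since λ ∝ 1/m at constant velocity, the lighter particle has the longer wavelength.

The neutron has the longer de Broglie wavelength.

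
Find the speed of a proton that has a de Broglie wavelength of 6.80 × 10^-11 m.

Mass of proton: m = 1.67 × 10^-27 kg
5.83 × 10^3 m/s

From the de Broglie relation λ = h/(mv), we solve for v:

v = h/(mλ)
v = (6.626 × 10^-34 J·s) / (1.67 × 10^-27 kg × 6.80 × 10^-11 m)
v = 5.83 × 10^3 m/s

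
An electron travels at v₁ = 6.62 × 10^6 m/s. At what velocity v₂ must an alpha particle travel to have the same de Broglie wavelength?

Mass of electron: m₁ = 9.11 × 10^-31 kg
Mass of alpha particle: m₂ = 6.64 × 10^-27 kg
v₂ = 9.08 × 10^2 m/s

For equal de Broglie wavelengths: λ₁ = λ₂

h/(m₁v₁) = h/(m₂v₂)
m₁v₁ = m₂v₂
v₂ = v₁ · (m₁/m₂)

v₂ = 6.62 × 10^6 m/s × (9.11 × 10^-31 kg / 6.64 × 10^-27 kg)
v₂ = 9.08 × 10^2 m/s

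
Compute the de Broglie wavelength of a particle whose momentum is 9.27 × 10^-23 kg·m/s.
7.15 × 10^-12 m

Using the de Broglie relation λ = h/p:

λ = h/p
λ = (6.626 × 10^-34 J·s) / (9.27 × 10^-23 kg·m/s)
λ = 7.15 × 10^-12 m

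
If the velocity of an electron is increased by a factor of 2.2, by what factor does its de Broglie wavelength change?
The wavelength decreases by a factor of 2.2.

From λ = h/(mv), the wavelength is inversely proportional to velocity:

λ ∝ 1/v

If v → 2.2v, then λ → λ/2.2

When velocity is increased by a factor of 2.2, the wavelength decreases by a factor of 2.2.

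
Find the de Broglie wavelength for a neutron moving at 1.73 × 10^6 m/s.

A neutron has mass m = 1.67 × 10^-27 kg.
2.29 × 10^-13 m

Using the de Broglie relation λ = h/(mv):

λ = h/(mv)
λ = (6.626 × 10^-34 J·s) / (1.67 × 10^-27 kg × 1.73 × 10^6 m/s)
λ = 2.29 × 10^-13 m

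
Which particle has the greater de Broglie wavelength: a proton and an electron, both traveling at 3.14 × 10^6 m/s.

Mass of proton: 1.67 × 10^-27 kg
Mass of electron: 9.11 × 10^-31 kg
The electron has the longer wavelength.

Using λ = h/(mv), since both particles have the same velocity, the wavelength depends only on mass.

For proton: λ₁ = h/(m₁v) = 1.26 × 10^-13 m
For electron: λ₂ = h/(m₂v) = 2.32 × 10^-10 m

Since λ ∝ 1/m at constant velocity, the lighter particle has the longer wavelength.

The electron has the longer de Broglie wavelength.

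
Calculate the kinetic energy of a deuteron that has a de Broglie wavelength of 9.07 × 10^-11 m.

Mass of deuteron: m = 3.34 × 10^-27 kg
7.99 × 10^-21 J (or 0.0499 eV)

From λ = h/√(2mKE), we solve for KE:

λ² = h²/(2mKE)
KE = h²/(2mλ²)
KE = (6.626 × 10^-34 J·s)² / (2 × 3.34 × 10^-27 kg × (9.07 × 10^-11 m)²)
KE = 7.99 × 10^-21 J
KE = 0.0499 eV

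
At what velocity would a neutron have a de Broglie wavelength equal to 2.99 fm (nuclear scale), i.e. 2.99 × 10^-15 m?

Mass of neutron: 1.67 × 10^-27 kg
1.33 × 10^8 m/s

From λ = h/(mv), solve for v:

v = h/(mλ)
v = (6.626 × 10^-34 J·s) / (1.67 × 10^-27 kg × 2.99 × 10^-15 m)
v = 1.33 × 10^8 m/s

Note: This velocity is 44.3% of the speed of light, so relativistic corrections would be needed for a more accurate calculation.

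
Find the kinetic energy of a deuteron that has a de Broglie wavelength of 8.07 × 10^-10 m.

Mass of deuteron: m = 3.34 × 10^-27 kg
1.01 × 10^-22 J (or 6.30 × 10^-4 eV)

From λ = h/√(2mKE), we solve for KE:

λ² = h²/(2mKE)
KE = h²/(2mλ²)
KE = (6.626 × 10^-34 J·s)² / (2 × 3.34 × 10^-27 kg × (8.07 × 10^-10 m)²)
KE = 1.01 × 10^-22 J
KE = 6.30 × 10^-4 eV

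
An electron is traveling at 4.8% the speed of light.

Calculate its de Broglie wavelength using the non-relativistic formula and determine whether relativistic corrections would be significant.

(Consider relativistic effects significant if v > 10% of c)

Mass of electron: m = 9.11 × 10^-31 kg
No, relativistic corrections are not needed.

Using the non-relativistic de Broglie formula λ = h/(mv):

v = 4.8% × c = 1.439 × 10^7 m/s

λ = h/(mv)
λ = (6.626 × 10^-34 J·s) / (9.11 × 10^-31 kg × 1.439 × 10^7 m/s)
λ = 5.05 × 10^-11 m

Since v = 4.8% of c < 10% of c, relativistic corrections are NOT significant and this non-relativistic result is a good approximation.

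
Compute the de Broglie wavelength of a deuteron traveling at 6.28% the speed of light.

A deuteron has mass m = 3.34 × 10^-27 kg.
1.05 × 10^-14 m

Using the de Broglie relation λ = h/(mv):

v = 6.28% × c = 1.883 × 10^7 m/s

λ = h/(mv)
λ = (6.626 × 10^-34 J·s) / (3.34 × 10^-27 kg × 1.883 × 10^7 m/s)
λ = 1.05 × 10^-14 m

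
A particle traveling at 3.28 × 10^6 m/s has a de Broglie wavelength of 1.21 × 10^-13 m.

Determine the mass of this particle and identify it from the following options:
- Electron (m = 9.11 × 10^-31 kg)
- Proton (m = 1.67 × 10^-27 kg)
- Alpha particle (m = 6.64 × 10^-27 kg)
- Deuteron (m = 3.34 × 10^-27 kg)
The particle is a proton.

From λ = h/(mv), solve for mass:

m = h/(λv)
m = (6.626 × 10^-34 J·s) / (1.21 × 10^-13 m × 3.28 × 10^6 m/s)
m = 1.67 × 10^-27 kg

Comparing with the listed masses, this is closest to a proton.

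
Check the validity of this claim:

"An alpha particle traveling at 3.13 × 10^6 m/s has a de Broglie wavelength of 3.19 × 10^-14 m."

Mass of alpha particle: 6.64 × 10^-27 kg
True

The claim is correct.

Using λ = h/(mv):
λ = (6.626 × 10^-34 J·s) / (6.64 × 10^-27 kg × 3.13 × 10^6 m/s)
λ = 3.19 × 10^-14 m

This matches the claimed value.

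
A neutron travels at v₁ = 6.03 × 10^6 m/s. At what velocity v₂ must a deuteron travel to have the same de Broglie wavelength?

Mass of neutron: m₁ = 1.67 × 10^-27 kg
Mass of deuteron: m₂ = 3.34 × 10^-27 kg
v₂ = 3.02 × 10^6 m/s

For equal de Broglie wavelengths: λ₁ = λ₂

h/(m₁v₁) = h/(m₂v₂)
m₁v₁ = m₂v₂
v₂ = v₁ · (m₁/m₂)

v₂ = 6.03 × 10^6 m/s × (1.67 × 10^-27 kg / 3.34 × 10^-27 kg)
v₂ = 3.02 × 10^6 m/s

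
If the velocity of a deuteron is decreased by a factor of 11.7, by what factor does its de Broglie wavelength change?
The wavelength increases by a factor of 11.7.

From λ = h/(mv), the wavelength is inversely proportional to velocity:

λ ∝ 1/v

If v → v/11.7, then λ → 11.7λ

When velocity is decreased by a factor of 11.7, the wavelength increases by a factor of 11.7.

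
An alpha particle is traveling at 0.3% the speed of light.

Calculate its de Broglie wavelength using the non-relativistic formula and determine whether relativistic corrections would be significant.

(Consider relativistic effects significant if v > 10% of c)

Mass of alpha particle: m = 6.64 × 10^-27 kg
No, relativistic corrections are not needed.

Using the non-relativistic de Broglie formula λ = h/(mv):

v = 0.3% × c = 8.994 × 10^5 m/s

λ = h/(mv)
λ = (6.626 × 10^-34 J·s) / (6.64 × 10^-27 kg × 8.994 × 10^5 m/s)
λ = 1.11 × 10^-13 m

Since v = 0.3% of c < 10% of c, relativistic corrections are NOT significant and this non-relativistic result is a good approximation.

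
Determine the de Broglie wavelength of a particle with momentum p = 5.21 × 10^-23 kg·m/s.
1.27 × 10^-11 m

Using the de Broglie relation λ = h/p:

λ = h/p
λ = (6.626 × 10^-34 J·s) / (5.21 × 10^-23 kg·m/s)
λ = 1.27 × 10^-11 m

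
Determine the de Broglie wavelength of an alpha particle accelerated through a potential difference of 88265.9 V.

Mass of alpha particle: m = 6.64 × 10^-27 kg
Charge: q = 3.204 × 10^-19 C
3.42 × 10^-14 m

When a particle is accelerated through voltage V, it gains kinetic energy KE = qV.

The de Broglie wavelength is then λ = h/√(2mqV):

λ = h/√(2mqV)
λ = (6.626 × 10^-34 J·s) / √(2 × 6.64 × 10^-27 kg × 3.204 × 10^-19 C × 88265.9 V)
λ = 3.42 × 10^-14 m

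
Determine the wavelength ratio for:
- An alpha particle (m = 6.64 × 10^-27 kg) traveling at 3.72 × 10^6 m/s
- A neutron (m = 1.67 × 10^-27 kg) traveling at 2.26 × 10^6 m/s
λ₁/λ₂ = 0.153

Using λ = h/(mv):

λ₁ = h/(m₁v₁) = 2.68 × 10^-14 m
λ₂ = h/(m₂v₂) = 1.76 × 10^-13 m

Ratio λ₁/λ₂ = (m₂v₂)/(m₁v₁)
         = (1.67 × 10^-27 kg × 2.26 × 10^6 m/s) / (6.64 × 10^-27 kg × 3.72 × 10^6 m/s)
         = 0.153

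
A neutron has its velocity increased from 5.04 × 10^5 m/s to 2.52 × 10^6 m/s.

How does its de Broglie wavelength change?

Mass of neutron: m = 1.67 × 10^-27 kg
The wavelength decreases by a factor of 5.

Using λ = h/(mv):

Initial wavelength: λ₁ = h/(mv₁) = 7.87 × 10^-13 m
Final wavelength: λ₂ = h/(mv₂) = 1.57 × 10^-13 m

Since λ ∝ 1/v, when velocity increases by a factor of 5, the wavelength decreases by a factor of 5.

λ₂/λ₁ = v₁/v₂ = 1/5

The wavelength decreases by a factor of 5.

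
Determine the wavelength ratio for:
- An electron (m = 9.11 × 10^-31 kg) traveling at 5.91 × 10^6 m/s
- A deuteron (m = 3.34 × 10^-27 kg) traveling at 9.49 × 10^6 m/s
λ₁/λ₂ = 5.89 × 10^3

Using λ = h/(mv):

λ₁ = h/(m₁v₁) = 1.23 × 10^-10 m
λ₂ = h/(m₂v₂) = 2.09 × 10^-14 m

Ratio λ₁/λ₂ = (m₂v₂)/(m₁v₁)
         = (3.34 × 10^-27 kg × 9.49 × 10^6 m/s) / (9.11 × 10^-31 kg × 5.91 × 10^6 m/s)
         = 5.89 × 10^3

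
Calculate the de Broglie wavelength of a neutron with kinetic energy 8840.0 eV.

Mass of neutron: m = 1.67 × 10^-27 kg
3.05 × 10^-13 m

Using λ = h/√(2mKE):

First convert KE to Joules: KE = 8840.0 eV = 1.416 × 10^-15 J

λ = h/√(2mKE)
λ = (6.626 × 10^-34 J·s) / √(2 × 1.67 × 10^-27 kg × 1.416 × 10^-15 J)
λ = 3.05 × 10^-13 m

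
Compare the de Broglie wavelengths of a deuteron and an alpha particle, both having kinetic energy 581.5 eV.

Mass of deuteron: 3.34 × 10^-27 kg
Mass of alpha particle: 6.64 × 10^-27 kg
The deuteron has the longer wavelength.

Using λ = h/√(2mKE):

For deuteron: λ₁ = h/√(2m₁KE) = 8.40 × 10^-13 m
For alpha particle: λ₂ = h/√(2m₂KE) = 5.96 × 10^-13 m

Since λ ∝ 1/√m at constant kinetic energy, the lighter particle has the longer wavelength.

The deuteron has the longer de Broglie wavelength.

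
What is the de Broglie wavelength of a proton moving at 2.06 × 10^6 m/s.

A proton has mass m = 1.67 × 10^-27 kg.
1.93 × 10^-13 m

Using the de Broglie relation λ = h/(mv):

λ = h/(mv)
λ = (6.626 × 10^-34 J·s) / (1.67 × 10^-27 kg × 2.06 × 10^6 m/s)
λ = 1.93 × 10^-13 m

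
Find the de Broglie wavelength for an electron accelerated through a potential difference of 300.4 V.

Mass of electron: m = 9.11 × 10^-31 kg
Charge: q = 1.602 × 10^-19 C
7.08 × 10^-11 m

When a particle is accelerated through voltage V, it gains kinetic energy KE = qV.

The de Broglie wavelength is then λ = h/√(2mqV):

λ = h/√(2mqV)
λ = (6.626 × 10^-34 J·s) / √(2 × 9.11 × 10^-31 kg × 1.602 × 10^-19 C × 300.4 V)
λ = 7.08 × 10^-11 m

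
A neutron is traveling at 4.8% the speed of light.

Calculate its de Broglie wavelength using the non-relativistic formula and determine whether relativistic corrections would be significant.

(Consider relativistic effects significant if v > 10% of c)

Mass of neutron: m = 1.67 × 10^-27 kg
No, relativistic corrections are not needed.

Using the non-relativistic de Broglie formula λ = h/(mv):

v = 4.8% × c = 1.439 × 10^7 m/s

λ = h/(mv)
λ = (6.626 × 10^-34 J·s) / (1.67 × 10^-27 kg × 1.439 × 10^7 m/s)
λ = 2.76 × 10^-14 m

Since v = 4.8% of c < 10% of c, relativistic corrections are NOT significant and this non-relativistic result is a good approximation.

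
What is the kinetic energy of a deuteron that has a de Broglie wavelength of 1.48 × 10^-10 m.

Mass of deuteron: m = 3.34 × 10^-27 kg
3.00 × 10^-21 J (or 0.0187 eV)

From λ = h/√(2mKE), we solve for KE:

λ² = h²/(2mKE)
KE = h²/(2mλ²)
KE = (6.626 × 10^-34 J·s)² / (2 × 3.34 × 10^-27 kg × (1.48 × 10^-10 m)²)
KE = 3.00 × 10^-21 J
KE = 0.0187 eV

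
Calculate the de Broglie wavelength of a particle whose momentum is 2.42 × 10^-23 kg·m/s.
2.74 × 10^-11 m

Using the de Broglie relation λ = h/p:

λ = h/p
λ = (6.626 × 10^-34 J·s) / (2.42 × 10^-23 kg·m/s)
λ = 2.74 × 10^-11 m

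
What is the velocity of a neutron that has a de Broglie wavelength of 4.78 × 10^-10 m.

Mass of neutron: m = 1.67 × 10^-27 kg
8.30 × 10^2 m/s

From the de Broglie relation λ = h/(mv), we solve for v:

v = h/(mλ)
v = (6.626 × 10^-34 J·s) / (1.67 × 10^-27 kg × 4.78 × 10^-10 m)
v = 8.30 × 10^2 m/s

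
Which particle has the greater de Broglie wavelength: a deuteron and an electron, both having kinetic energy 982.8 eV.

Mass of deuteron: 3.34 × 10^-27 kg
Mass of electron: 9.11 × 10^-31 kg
The electron has the longer wavelength.

Using λ = h/√(2mKE):

For deuteron: λ₁ = h/√(2m₁KE) = 6.46 × 10^-13 m
For electron: λ₂ = h/√(2m₂KE) = 3.91 × 10^-11 m

Since λ ∝ 1/√m at constant kinetic energy, the lighter particle has the longer wavelength.

The electron has the longer de Broglie wavelength.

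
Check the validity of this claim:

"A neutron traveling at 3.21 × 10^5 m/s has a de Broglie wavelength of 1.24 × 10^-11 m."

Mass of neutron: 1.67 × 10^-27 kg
False

The claim is incorrect.

Using λ = h/(mv):
λ = (6.626 × 10^-34 J·s) / (1.67 × 10^-27 kg × 3.21 × 10^5 m/s)
λ = 1.24 × 10^-12 m

The actual wavelength differs from the claimed 1.24 × 10^-11 m.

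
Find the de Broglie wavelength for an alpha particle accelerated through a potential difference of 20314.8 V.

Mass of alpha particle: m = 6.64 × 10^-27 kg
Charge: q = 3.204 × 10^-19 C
7.13 × 10^-14 m

When a particle is accelerated through voltage V, it gains kinetic energy KE = qV.

The de Broglie wavelength is then λ = h/√(2mqV):

λ = h/√(2mqV)
λ = (6.626 × 10^-34 J·s) / √(2 × 6.64 × 10^-27 kg × 3.204 × 10^-19 C × 20314.8 V)
λ = 7.13 × 10^-14 m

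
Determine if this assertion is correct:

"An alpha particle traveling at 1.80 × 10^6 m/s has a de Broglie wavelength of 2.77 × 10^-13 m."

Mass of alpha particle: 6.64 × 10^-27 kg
False

The claim is incorrect.

Using λ = h/(mv):
λ = (6.626 × 10^-34 J·s) / (6.64 × 10^-27 kg × 1.80 × 10^6 m/s)
λ = 5.54 × 10^-14 m

The actual wavelength differs from the claimed 2.77 × 10^-13 m.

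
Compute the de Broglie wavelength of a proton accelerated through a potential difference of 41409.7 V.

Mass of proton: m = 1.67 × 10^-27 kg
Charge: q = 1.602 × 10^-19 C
1.41 × 10^-13 m

When a particle is accelerated through voltage V, it gains kinetic energy KE = qV.

The de Broglie wavelength is then λ = h/√(2mqV):

λ = h/√(2mqV)
λ = (6.626 × 10^-34 J·s) / √(2 × 1.67 × 10^-27 kg × 1.602 × 10^-19 C × 41409.7 V)
λ = 1.41 × 10^-13 m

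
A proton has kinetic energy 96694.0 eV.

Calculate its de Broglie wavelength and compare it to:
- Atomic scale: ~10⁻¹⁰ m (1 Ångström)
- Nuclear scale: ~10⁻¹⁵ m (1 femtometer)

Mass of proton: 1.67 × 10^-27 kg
λ = 9.21 × 10^-14 m, which is between nuclear and atomic scales.

Using λ = h/√(2mKE):

KE = 96694.0 eV = 1.549 × 10^-14 J

λ = h/√(2mKE)
λ = (6.626 × 10^-34 J·s) / √(2 × 1.67 × 10^-27 kg × 1.549 × 10^-14 J)
λ = 9.21 × 10^-14 m

Comparison:
- Atomic scale (10⁻¹⁰ m): λ is 0.00092× this size
- Nuclear scale (10⁻¹⁵ m): λ is 92× this size

The wavelength is between nuclear and atomic scales.

This wavelength is appropriate for probing atomic structure but too large for nuclear physics experiments.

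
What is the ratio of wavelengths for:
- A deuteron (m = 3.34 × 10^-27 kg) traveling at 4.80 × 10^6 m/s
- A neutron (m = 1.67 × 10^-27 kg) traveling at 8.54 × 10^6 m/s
λ₁/λ₂ = 0.890

Using λ = h/(mv):

λ₁ = h/(m₁v₁) = 4.13 × 10^-14 m
λ₂ = h/(m₂v₂) = 4.65 × 10^-14 m

Ratio λ₁/λ₂ = (m₂v₂)/(m₁v₁)
         = (1.67 × 10^-27 kg × 8.54 × 10^6 m/s) / (3.34 × 10^-27 kg × 4.80 × 10^6 m/s)
         = 0.890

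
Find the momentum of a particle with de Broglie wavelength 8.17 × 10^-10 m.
8.11 × 10^-25 kg·m/s

From the de Broglie relation λ = h/p, we solve for p:

p = h/λ
p = (6.626 × 10^-34 J·s) / (8.17 × 10^-10 m)
p = 8.11 × 10^-25 kg·m/s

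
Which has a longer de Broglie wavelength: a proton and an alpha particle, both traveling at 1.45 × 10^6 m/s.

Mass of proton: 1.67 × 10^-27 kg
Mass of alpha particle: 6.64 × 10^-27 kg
The proton has the longer wavelength.

Using λ = h/(mv), since both particles have the same velocity, the wavelength depends only on mass.

For proton: λ₁ = h/(m₁v) = 2.74 × 10^-13 m
For alpha particle: λ₂ = h/(m₂v) = 6.88 × 10^-14 m

Since λ ∝ 1/m at constant velocity, the lighter particle has the longer wavelength.

The proton has the longer de Broglie wavelength.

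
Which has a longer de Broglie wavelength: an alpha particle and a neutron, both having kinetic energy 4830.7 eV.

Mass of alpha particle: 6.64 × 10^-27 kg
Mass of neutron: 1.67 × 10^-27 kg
The neutron has the longer wavelength.

Using λ = h/√(2mKE):

For alpha particle: λ₁ = h/√(2m₁KE) = 2.07 × 10^-13 m
For neutron: λ₂ = h/√(2m₂KE) = 4.12 × 10^-13 m

Since λ ∝ 1/√m at constant kinetic energy, the lighter particle has the longer wavelength.

The neutron has the longer de Broglie wavelength.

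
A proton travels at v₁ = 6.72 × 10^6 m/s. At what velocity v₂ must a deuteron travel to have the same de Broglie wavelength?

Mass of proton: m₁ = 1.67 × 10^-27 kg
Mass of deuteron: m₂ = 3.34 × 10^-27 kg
v₂ = 3.36 × 10^6 m/s

For equal de Broglie wavelengths: λ₁ = λ₂

h/(m₁v₁) = h/(m₂v₂)
m₁v₁ = m₂v₂
v₂ = v₁ · (m₁/m₂)

v₂ = 6.72 × 10^6 m/s × (1.67 × 10^-27 kg / 3.34 × 10^-27 kg)
v₂ = 3.36 × 10^6 m/s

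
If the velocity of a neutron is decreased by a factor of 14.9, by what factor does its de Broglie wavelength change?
The wavelength increases by a factor of 14.9.

From λ = h/(mv), the wavelength is inversely proportional to velocity:

λ ∝ 1/v

If v → v/14.9, then λ → 14.9λ

When velocity is decreased by a factor of 14.9, the wavelength increases by a factor of 14.9.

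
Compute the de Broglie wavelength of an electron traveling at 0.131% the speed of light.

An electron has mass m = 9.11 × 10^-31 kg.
1.85 × 10^-9 m

Using the de Broglie relation λ = h/(mv):

v = 0.131% × c = 3.927 × 10^5 m/s

λ = h/(mv)
λ = (6.626 × 10^-34 J·s) / (9.11 × 10^-31 kg × 3.927 × 10^5 m/s)
λ = 1.85 × 10^-9 m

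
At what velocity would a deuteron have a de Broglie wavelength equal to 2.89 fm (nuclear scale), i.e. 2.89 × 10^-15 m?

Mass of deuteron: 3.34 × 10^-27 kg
6.86 × 10^7 m/s

From λ = h/(mv), solve for v:

v = h/(mλ)
v = (6.626 × 10^-34 J·s) / (3.34 × 10^-27 kg × 2.89 × 10^-15 m)
v = 6.86 × 10^7 m/s

Note: This velocity is 22.9% of the speed of light, so relativistic corrections would be needed for a more accurate calculation.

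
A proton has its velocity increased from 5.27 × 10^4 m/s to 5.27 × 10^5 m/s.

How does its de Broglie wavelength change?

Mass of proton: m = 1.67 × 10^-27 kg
The wavelength decreases by a factor of 10.

Using λ = h/(mv):

Initial wavelength: λ₁ = h/(mv₁) = 7.53 × 10^-12 m
Final wavelength: λ₂ = h/(mv₂) = 7.53 × 10^-13 m

Since λ ∝ 1/v, when velocity increases by a factor of 10, the wavelength decreases by a factor of 10.

λ₂/λ₁ = v₁/v₂ = 1/10

The wavelength decreases by a factor of 10.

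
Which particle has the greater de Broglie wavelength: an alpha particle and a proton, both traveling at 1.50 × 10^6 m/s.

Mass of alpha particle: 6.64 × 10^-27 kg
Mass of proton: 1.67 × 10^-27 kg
The proton has the longer wavelength.

Using λ = h/(mv), since both particles have the same velocity, the wavelength depends only on mass.

For alpha particle: λ₁ = h/(m₁v) = 6.65 × 10^-14 m
For proton: λ₂ = h/(m₂v) = 2.65 × 10^-13 m

Since λ ∝ 1/m at constant velocity, the lighter particle has the longer wavelength.

The proton has the longer de Broglie wavelength.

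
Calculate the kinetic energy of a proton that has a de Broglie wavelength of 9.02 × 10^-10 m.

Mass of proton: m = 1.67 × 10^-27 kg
1.62 × 10^-22 J (or 1.01 × 10^-3 eV)

From λ = h/√(2mKE), we solve for KE:

λ² = h²/(2mKE)
KE = h²/(2mλ²)
KE = (6.626 × 10^-34 J·s)² / (2 × 1.67 × 10^-27 kg × (9.02 × 10^-10 m)²)
KE = 1.62 × 10^-22 J
KE = 1.01 × 10^-3 eV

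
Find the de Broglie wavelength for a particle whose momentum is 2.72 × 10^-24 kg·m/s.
2.44 × 10^-10 m

Using the de Broglie relation λ = h/p:

λ = h/p
λ = (6.626 × 10^-34 J·s) / (2.72 × 10^-24 kg·m/s)
λ = 2.44 × 10^-10 m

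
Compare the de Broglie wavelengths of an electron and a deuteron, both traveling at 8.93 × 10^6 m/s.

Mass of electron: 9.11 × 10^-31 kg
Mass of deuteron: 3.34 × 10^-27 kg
The electron has the longer wavelength.

Using λ = h/(mv), since both particles have the same velocity, the wavelength depends only on mass.

For electron: λ₁ = h/(m₁v) = 8.14 × 10^-11 m
For deuteron: λ₂ = h/(m₂v) = 2.22 × 10^-14 m

Since λ ∝ 1/m at constant velocity, the lighter particle has the longer wavelength.

The electron has the longer de Broglie wavelength.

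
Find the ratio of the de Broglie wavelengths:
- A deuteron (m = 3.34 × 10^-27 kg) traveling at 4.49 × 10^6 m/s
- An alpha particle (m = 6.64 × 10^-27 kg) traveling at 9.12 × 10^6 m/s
λ₁/λ₂ = 4.04

Using λ = h/(mv):

λ₁ = h/(m₁v₁) = 4.42 × 10^-14 m
λ₂ = h/(m₂v₂) = 1.09 × 10^-14 m

Ratio λ₁/λ₂ = (m₂v₂)/(m₁v₁)
         = (6.64 × 10^-27 kg × 9.12 × 10^6 m/s) / (3.34 × 10^-27 kg × 4.49 × 10^6 m/s)
         = 4.04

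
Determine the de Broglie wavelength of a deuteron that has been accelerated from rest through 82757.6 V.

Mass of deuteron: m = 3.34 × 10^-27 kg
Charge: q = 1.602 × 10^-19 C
7.04 × 10^-14 m

When a particle is accelerated through voltage V, it gains kinetic energy KE = qV.

The de Broglie wavelength is then λ = h/√(2mqV):

λ = h/√(2mqV)
λ = (6.626 × 10^-34 J·s) / √(2 × 3.34 × 10^-27 kg × 1.602 × 10^-19 C × 82757.6 V)
λ = 7.04 × 10^-14 m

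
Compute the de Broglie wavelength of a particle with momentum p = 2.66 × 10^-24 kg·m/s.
2.49 × 10^-10 m

Using the de Broglie relation λ = h/p:

λ = h/p
λ = (6.626 × 10^-34 J·s) / (2.66 × 10^-24 kg·m/s)
λ = 2.49 × 10^-10 m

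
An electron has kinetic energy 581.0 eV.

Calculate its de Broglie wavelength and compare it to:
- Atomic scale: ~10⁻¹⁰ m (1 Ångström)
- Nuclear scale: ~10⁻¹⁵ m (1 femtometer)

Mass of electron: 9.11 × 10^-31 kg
λ = 5.09 × 10^-11 m, which is between nuclear and atomic scales.

Using λ = h/√(2mKE):

KE = 581.0 eV = 9.309 × 10^-17 J

λ = h/√(2mKE)
λ = (6.626 × 10^-34 J·s) / √(2 × 9.11 × 10^-31 kg × 9.309 × 10^-17 J)
λ = 5.09 × 10^-11 m

Comparison:
- Atomic scale (10⁻¹⁰ m): λ is 0.51× this size
- Nuclear scale (10⁻¹⁵ m): λ is 5.1e+04× this size

The wavelength is between nuclear and atomic scales.

This wavelength is appropriate for probing atomic structure but too large for nuclear physics experiments.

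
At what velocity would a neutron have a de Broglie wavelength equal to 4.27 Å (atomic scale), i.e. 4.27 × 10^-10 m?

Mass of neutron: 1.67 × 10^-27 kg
9.29 × 10^2 m/s

From λ = h/(mv), solve for v:

v = h/(mλ)
v = (6.626 × 10^-34 J·s) / (1.67 × 10^-27 kg × 4.27 × 10^-10 m)
v = 9.29 × 10^2 m/s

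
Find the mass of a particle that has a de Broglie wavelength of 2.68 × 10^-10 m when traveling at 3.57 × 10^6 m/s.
6.93 × 10^-31 kg

From the de Broglie relation λ = h/(mv), we solve for m:

m = h/(λv)
m = (6.626 × 10^-34 J·s) / (2.68 × 10^-10 m × 3.57 × 10^6 m/s)
m = 6.93 × 10^-31 kg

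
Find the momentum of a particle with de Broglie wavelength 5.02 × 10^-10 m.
1.32 × 10^-24 kg·m/s

From the de Broglie relation λ = h/p, we solve for p:

p = h/λ
p = (6.626 × 10^-34 J·s) / (5.02 × 10^-10 m)
p = 1.32 × 10^-24 kg·m/s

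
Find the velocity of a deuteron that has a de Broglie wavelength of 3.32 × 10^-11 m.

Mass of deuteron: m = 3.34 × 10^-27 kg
5.98 × 10^3 m/s

From the de Broglie relation λ = h/(mv), we solve for v:

v = h/(mλ)
v = (6.626 × 10^-34 J·s) / (3.34 × 10^-27 kg × 3.32 × 10^-11 m)
v = 5.98 × 10^3 m/s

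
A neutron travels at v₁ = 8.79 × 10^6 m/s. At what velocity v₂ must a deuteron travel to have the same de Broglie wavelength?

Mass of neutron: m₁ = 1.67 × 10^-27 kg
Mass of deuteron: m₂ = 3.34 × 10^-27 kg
v₂ = 4.40 × 10^6 m/s

For equal de Broglie wavelengths: λ₁ = λ₂

h/(m₁v₁) = h/(m₂v₂)
m₁v₁ = m₂v₂
v₂ = v₁ · (m₁/m₂)

v₂ = 8.79 × 10^6 m/s × (1.67 × 10^-27 kg / 3.34 × 10^-27 kg)
v₂ = 4.40 × 10^6 m/s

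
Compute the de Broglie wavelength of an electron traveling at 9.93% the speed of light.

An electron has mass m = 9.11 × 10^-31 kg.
2.44 × 10^-11 m

Using the de Broglie relation λ = h/(mv):

v = 9.93% × c = 2.977 × 10^7 m/s

λ = h/(mv)
λ = (6.626 × 10^-34 J·s) / (9.11 × 10^-31 kg × 2.977 × 10^7 m/s)
λ = 2.44 × 10^-11 m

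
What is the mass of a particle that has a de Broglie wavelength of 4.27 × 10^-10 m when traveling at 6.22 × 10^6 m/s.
2.49 × 10^-31 kg

From the de Broglie relation λ = h/(mv), we solve for m:

m = h/(λv)
m = (6.626 × 10^-34 J·s) / (4.27 × 10^-10 m × 6.22 × 10^6 m/s)
m = 2.49 × 10^-31 kg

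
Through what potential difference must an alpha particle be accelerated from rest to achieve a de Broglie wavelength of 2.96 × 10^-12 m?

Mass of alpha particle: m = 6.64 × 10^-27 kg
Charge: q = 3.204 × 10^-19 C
11.8 V

From λ = h/√(2mqV), we solve for V:

λ² = h²/(2mqV)
V = h²/(2mqλ²)
V = (6.626 × 10^-34 J·s)² / (2 × 6.64 × 10^-27 kg × 3.204 × 10^-19 C × (2.96 × 10^-12 m)²)
V = 11.8 V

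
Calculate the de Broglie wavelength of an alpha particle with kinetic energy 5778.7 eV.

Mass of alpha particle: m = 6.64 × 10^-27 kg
1.89 × 10^-13 m

Using λ = h/√(2mKE):

First convert KE to Joules: KE = 5778.7 eV = 9.258 × 10^-16 J

λ = h/√(2mKE)
λ = (6.626 × 10^-34 J·s) / √(2 × 6.64 × 10^-27 kg × 9.258 × 10^-16 J)
λ = 1.89 × 10^-13 m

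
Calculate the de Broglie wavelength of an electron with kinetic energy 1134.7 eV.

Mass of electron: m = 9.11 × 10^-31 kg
3.64 × 10^-11 m

Using λ = h/√(2mKE):

First convert KE to Joules: KE = 1134.7 eV = 1.818 × 10^-16 J

λ = h/√(2mKE)
λ = (6.626 × 10^-34 J·s) / √(2 × 9.11 × 10^-31 kg × 1.818 × 10^-16 J)
λ = 3.64 × 10^-11 m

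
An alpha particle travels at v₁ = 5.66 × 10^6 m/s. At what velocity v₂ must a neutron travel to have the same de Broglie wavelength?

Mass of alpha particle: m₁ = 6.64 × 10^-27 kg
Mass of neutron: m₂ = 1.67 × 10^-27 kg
v₂ = 2.25 × 10^7 m/s

For equal de Broglie wavelengths: λ₁ = λ₂

h/(m₁v₁) = h/(m₂v₂)
m₁v₁ = m₂v₂
v₂ = v₁ · (m₁/m₂)

v₂ = 5.66 × 10^6 m/s × (6.64 × 10^-27 kg / 1.67 × 10^-27 kg)
v₂ = 2.25 × 10^7 m/s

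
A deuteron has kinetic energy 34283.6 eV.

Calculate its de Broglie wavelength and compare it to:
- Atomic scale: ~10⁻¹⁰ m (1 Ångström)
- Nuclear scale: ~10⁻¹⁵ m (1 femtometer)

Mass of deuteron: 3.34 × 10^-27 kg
λ = 1.09 × 10^-13 m, which is between nuclear and atomic scales.

Using λ = h/√(2mKE):

KE = 34283.6 eV = 5.493 × 10^-15 J

λ = h/√(2mKE)
λ = (6.626 × 10^-34 J·s) / √(2 × 3.34 × 10^-27 kg × 5.493 × 10^-15 J)
λ = 1.09 × 10^-13 m

Comparison:
- Atomic scale (10⁻¹⁰ m): λ is 0.0011× this size
- Nuclear scale (10⁻¹⁵ m): λ is 1.1e+02× this size

The wavelength is between nuclear and atomic scales.

This wavelength is appropriate for probing atomic structure but too large for nuclear physics experiments.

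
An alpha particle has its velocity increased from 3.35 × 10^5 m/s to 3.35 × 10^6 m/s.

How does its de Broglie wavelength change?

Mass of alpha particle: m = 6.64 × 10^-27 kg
The wavelength decreases by a factor of 10.

Using λ = h/(mv):

Initial wavelength: λ₁ = h/(mv₁) = 2.98 × 10^-13 m
Final wavelength: λ₂ = h/(mv₂) = 2.98 × 10^-14 m

Since λ ∝ 1/v, when velocity increases by a factor of 10, the wavelength decreases by a factor of 10.

λ₂/λ₁ = v₁/v₂ = 1/10

The wavelength decreases by a factor of 10.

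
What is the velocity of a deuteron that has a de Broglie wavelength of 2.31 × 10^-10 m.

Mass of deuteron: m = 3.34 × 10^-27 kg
8.59 × 10^2 m/s

From the de Broglie relation λ = h/(mv), we solve for v:

v = h/(mλ)
v = (6.626 × 10^-34 J·s) / (3.34 × 10^-27 kg × 2.31 × 10^-10 m)
v = 8.59 × 10^2 m/s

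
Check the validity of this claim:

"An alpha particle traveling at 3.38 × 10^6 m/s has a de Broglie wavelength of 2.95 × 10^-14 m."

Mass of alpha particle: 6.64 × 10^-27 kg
True

The claim is correct.

Using λ = h/(mv):
λ = (6.626 × 10^-34 J·s) / (6.64 × 10^-27 kg × 3.38 × 10^6 m/s)
λ = 2.95 × 10^-14 m

This matches the claimed value.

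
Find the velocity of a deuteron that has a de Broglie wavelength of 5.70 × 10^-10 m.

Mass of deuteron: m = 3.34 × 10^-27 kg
3.48 × 10^2 m/s

From the de Broglie relation λ = h/(mv), we solve for v:

v = h/(mλ)
v = (6.626 × 10^-34 J·s) / (3.34 × 10^-27 kg × 5.70 × 10^-10 m)
v = 3.48 × 10^2 m/s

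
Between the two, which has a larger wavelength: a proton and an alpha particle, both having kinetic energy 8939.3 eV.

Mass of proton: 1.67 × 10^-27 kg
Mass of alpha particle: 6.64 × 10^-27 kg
The proton has the longer wavelength.

Using λ = h/√(2mKE):

For proton: λ₁ = h/√(2m₁KE) = 3.03 × 10^-13 m
For alpha particle: λ₂ = h/√(2m₂KE) = 1.52 × 10^-13 m

Since λ ∝ 1/√m at constant kinetic energy, the lighter particle has the longer wavelength.

The proton has the longer de Broglie wavelength.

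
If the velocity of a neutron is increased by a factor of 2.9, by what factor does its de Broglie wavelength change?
The wavelength decreases by a factor of 2.9.

From λ = h/(mv), the wavelength is inversely proportional to velocity:

λ ∝ 1/v

If v → 2.9v, then λ → λ/2.9

When velocity is increased by a factor of 2.9, the wavelength decreases by a factor of 2.9.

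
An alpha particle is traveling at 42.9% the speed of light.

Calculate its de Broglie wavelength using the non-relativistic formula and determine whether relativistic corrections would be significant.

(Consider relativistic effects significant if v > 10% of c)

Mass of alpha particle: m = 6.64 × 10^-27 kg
Yes, relativistic corrections are needed.

Using the non-relativistic de Broglie formula λ = h/(mv):

v = 42.9% × c = 1.286 × 10^8 m/s

λ = h/(mv)
λ = (6.626 × 10^-34 J·s) / (6.64 × 10^-27 kg × 1.286 × 10^8 m/s)
λ = 7.76 × 10^-16 m

Since v = 42.9% of c > 10% of c, relativistic corrections ARE significant and the actual wavelength would differ from this non-relativistic estimate.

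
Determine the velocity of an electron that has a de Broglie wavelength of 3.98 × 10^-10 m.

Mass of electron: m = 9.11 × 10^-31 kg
1.83 × 10^6 m/s

From the de Broglie relation λ = h/(mv), we solve for v:

v = h/(mλ)
v = (6.626 × 10^-34 J·s) / (9.11 × 10^-31 kg × 3.98 × 10^-10 m)
v = 1.83 × 10^6 m/s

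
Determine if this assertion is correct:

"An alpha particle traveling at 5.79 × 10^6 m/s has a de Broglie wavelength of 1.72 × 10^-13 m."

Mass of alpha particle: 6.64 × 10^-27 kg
False

The claim is incorrect.

Using λ = h/(mv):
λ = (6.626 × 10^-34 J·s) / (6.64 × 10^-27 kg × 5.79 × 10^6 m/s)
λ = 1.72 × 10^-14 m

The actual wavelength differs from the claimed 1.72 × 10^-13 m.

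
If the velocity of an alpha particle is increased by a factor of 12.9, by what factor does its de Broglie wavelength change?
The wavelength decreases by a factor of 12.9.

From λ = h/(mv), the wavelength is inversely proportional to velocity:

λ ∝ 1/v

If v → 12.9v, then λ → λ/12.9

When velocity is increased by a factor of 12.9, the wavelength decreases by a factor of 12.9.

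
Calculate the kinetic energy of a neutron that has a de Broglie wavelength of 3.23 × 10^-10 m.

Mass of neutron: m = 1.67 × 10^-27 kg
1.26 × 10^-21 J (or 7.86 × 10^-3 eV)

From λ = h/√(2mKE), we solve for KE:

λ² = h²/(2mKE)
KE = h²/(2mλ²)
KE = (6.626 × 10^-34 J·s)² / (2 × 1.67 × 10^-27 kg × (3.23 × 10^-10 m)²)
KE = 1.26 × 10^-21 J
KE = 7.86 × 10^-3 eV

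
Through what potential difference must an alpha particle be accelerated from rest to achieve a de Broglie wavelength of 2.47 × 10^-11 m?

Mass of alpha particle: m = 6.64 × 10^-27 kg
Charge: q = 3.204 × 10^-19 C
1.69 × 10^-1 V

From λ = h/√(2mqV), we solve for V:

λ² = h²/(2mqV)
V = h²/(2mqλ²)
V = (6.626 × 10^-34 J·s)² / (2 × 6.64 × 10^-27 kg × 3.204 × 10^-19 C × (2.47 × 10^-11 m)²)
V = 1.69 × 10^-1 V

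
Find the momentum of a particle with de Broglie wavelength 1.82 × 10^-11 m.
3.64 × 10^-23 kg·m/s

From the de Broglie relation λ = h/p, we solve for p:

p = h/λ
p = (6.626 × 10^-34 J·s) / (1.82 × 10^-11 m)
p = 3.64 × 10^-23 kg·m/s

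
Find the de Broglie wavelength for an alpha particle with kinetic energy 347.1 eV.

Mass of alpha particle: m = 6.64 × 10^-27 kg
7.71 × 10^-13 m

Using λ = h/√(2mKE):

First convert KE to Joules: KE = 347.1 eV = 5.561 × 10^-17 J

λ = h/√(2mKE)
λ = (6.626 × 10^-34 J·s) / √(2 × 6.64 × 10^-27 kg × 5.561 × 10^-17 J)
λ = 7.71 × 10^-13 m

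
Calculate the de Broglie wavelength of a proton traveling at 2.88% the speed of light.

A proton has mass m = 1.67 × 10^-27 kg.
4.60 × 10^-14 m

Using the de Broglie relation λ = h/(mv):

v = 2.88% × c = 8.634 × 10^6 m/s

λ = h/(mv)
λ = (6.626 × 10^-34 J·s) / (1.67 × 10^-27 kg × 8.634 × 10^6 m/s)
λ = 4.60 × 10^-14 m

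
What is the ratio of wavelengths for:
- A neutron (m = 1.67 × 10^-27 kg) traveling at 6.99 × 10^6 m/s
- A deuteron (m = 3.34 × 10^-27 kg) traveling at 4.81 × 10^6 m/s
λ₁/λ₂ = 1.38

Using λ = h/(mv):

λ₁ = h/(m₁v₁) = 5.68 × 10^-14 m
λ₂ = h/(m₂v₂) = 4.12 × 10^-14 m

Ratio λ₁/λ₂ = (m₂v₂)/(m₁v₁)
         = (3.34 × 10^-27 kg × 4.81 × 10^6 m/s) / (1.67 × 10^-27 kg × 6.99 × 10^6 m/s)
         = 1.38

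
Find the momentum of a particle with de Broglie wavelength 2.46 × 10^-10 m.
2.69 × 10^-24 kg·m/s

From the de Broglie relation λ = h/p, we solve for p:

p = h/λ
p = (6.626 × 10^-34 J·s) / (2.46 × 10^-10 m)
p = 2.69 × 10^-24 kg·m/s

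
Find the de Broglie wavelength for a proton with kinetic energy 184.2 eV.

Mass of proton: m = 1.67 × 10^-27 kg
2.11 × 10^-12 m

Using λ = h/√(2mKE):

First convert KE to Joules: KE = 184.2 eV = 2.951 × 10^-17 J

λ = h/√(2mKE)
λ = (6.626 × 10^-34 J·s) / √(2 × 1.67 × 10^-27 kg × 2.951 × 10^-17 J)
λ = 2.11 × 10^-12 m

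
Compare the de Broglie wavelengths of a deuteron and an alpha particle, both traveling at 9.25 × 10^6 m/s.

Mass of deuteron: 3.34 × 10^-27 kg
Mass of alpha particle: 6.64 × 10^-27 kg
The deuteron has the longer wavelength.

Using λ = h/(mv), since both particles have the same velocity, the wavelength depends only on mass.

For deuteron: λ₁ = h/(m₁v) = 2.14 × 10^-14 m
For alpha particle: λ₂ = h/(m₂v) = 1.08 × 10^-14 m

Since λ ∝ 1/m at constant velocity, the lighter particle has the longer wavelength.

The deuteron has the longer de Broglie wavelength.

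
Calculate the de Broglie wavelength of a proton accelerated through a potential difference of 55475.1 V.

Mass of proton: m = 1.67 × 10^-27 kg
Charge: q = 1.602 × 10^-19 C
1.22 × 10^-13 m

When a particle is accelerated through voltage V, it gains kinetic energy KE = qV.

The de Broglie wavelength is then λ = h/√(2mqV):

λ = h/√(2mqV)
λ = (6.626 × 10^-34 J·s) / √(2 × 1.67 × 10^-27 kg × 1.602 × 10^-19 C × 55475.1 V)
λ = 1.22 × 10^-13 m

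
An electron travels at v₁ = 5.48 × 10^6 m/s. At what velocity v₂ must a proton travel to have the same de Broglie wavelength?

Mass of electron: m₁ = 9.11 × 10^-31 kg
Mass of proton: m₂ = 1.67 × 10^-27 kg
v₂ = 2.99 × 10^3 m/s

For equal de Broglie wavelengths: λ₁ = λ₂

h/(m₁v₁) = h/(m₂v₂)
m₁v₁ = m₂v₂
v₂ = v₁ · (m₁/m₂)

v₂ = 5.48 × 10^6 m/s × (9.11 × 10^-31 kg / 1.67 × 10^-27 kg)
v₂ = 2.99 × 10^3 m/s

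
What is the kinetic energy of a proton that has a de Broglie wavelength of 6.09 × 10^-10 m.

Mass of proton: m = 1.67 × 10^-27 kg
3.54 × 10^-22 J (or 2.21 × 10^-3 eV)

From λ = h/√(2mKE), we solve for KE:

λ² = h²/(2mKE)
KE = h²/(2mλ²)
KE = (6.626 × 10^-34 J·s)² / (2 × 1.67 × 10^-27 kg × (6.09 × 10^-10 m)²)
KE = 3.54 × 10^-22 J
KE = 2.21 × 10^-3 eV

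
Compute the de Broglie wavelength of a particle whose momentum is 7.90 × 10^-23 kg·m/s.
8.39 × 10^-12 m

Using the de Broglie relation λ = h/p:

λ = h/p
λ = (6.626 × 10^-34 J·s) / (7.90 × 10^-23 kg·m/s)
λ = 8.39 × 10^-12 m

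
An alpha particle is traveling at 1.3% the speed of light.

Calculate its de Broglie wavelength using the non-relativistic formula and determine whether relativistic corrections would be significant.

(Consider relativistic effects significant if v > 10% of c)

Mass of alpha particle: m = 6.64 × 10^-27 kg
No, relativistic corrections are not needed.

Using the non-relativistic de Broglie formula λ = h/(mv):

v = 1.3% × c = 3.897 × 10^6 m/s

λ = h/(mv)
λ = (6.626 × 10^-34 J·s) / (6.64 × 10^-27 kg × 3.897 × 10^6 m/s)
λ = 2.56 × 10^-14 m

Since v = 1.3% of c < 10% of c, relativistic corrections are NOT significant and this non-relativistic result is a good approximation.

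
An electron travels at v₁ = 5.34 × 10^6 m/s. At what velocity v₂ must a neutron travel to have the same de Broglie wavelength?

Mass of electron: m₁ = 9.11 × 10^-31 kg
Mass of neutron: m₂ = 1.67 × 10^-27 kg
v₂ = 2.91 × 10^3 m/s

For equal de Broglie wavelengths: λ₁ = λ₂

h/(m₁v₁) = h/(m₂v₂)
m₁v₁ = m₂v₂
v₂ = v₁ · (m₁/m₂)

v₂ = 5.34 × 10^6 m/s × (9.11 × 10^-31 kg / 1.67 × 10^-27 kg)
v₂ = 2.91 × 10^3 m/s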